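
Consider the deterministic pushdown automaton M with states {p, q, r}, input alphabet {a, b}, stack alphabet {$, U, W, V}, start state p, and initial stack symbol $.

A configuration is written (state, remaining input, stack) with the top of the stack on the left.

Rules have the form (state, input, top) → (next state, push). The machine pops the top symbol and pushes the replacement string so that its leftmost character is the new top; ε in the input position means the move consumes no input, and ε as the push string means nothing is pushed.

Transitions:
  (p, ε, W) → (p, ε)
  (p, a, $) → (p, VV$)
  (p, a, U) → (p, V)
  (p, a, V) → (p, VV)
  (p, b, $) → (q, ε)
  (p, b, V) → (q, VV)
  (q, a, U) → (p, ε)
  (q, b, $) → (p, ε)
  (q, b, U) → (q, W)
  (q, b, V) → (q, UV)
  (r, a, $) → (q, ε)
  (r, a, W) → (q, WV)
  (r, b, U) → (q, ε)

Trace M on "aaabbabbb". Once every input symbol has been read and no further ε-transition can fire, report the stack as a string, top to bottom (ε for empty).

(p, aaabbabbb, $) ⊢ (p, aabbabbb, VV$) ⊢ (p, abbabbb, VVV$) ⊢ (p, bbabbb, VVVV$) ⊢ (q, babbb, VVVVV$) ⊢ (q, abbb, UVVVVV$) ⊢ (p, bbb, VVVVV$) ⊢ (q, bb, VVVVVV$) ⊢ (q, b, UVVVVVV$) ⊢ (q, ε, WVVVVVV$)
All input consumed in state q with stack WVVVVVV$.

WVVVVVV$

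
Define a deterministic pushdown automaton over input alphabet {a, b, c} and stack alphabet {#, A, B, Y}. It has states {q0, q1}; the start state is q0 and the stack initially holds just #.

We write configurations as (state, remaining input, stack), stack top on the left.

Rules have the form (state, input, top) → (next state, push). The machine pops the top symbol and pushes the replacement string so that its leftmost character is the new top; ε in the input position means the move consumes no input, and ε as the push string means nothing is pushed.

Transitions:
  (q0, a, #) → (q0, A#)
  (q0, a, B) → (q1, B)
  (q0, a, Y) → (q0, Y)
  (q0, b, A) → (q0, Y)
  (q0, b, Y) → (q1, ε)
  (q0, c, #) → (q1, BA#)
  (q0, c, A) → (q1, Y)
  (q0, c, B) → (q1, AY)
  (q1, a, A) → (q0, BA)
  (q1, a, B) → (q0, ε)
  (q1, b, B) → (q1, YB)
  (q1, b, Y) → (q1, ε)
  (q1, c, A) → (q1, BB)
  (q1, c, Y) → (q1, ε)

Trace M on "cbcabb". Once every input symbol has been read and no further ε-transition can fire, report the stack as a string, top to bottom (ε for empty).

#

(q0, cbcabb, #) ⊢ (q1, bcabb, BA#) ⊢ (q1, cabb, YBA#) ⊢ (q1, abb, BA#) ⊢ (q0, bb, A#) ⊢ (q0, b, Y#) ⊢ (q1, ε, #)
All input consumed in state q1 with stack #.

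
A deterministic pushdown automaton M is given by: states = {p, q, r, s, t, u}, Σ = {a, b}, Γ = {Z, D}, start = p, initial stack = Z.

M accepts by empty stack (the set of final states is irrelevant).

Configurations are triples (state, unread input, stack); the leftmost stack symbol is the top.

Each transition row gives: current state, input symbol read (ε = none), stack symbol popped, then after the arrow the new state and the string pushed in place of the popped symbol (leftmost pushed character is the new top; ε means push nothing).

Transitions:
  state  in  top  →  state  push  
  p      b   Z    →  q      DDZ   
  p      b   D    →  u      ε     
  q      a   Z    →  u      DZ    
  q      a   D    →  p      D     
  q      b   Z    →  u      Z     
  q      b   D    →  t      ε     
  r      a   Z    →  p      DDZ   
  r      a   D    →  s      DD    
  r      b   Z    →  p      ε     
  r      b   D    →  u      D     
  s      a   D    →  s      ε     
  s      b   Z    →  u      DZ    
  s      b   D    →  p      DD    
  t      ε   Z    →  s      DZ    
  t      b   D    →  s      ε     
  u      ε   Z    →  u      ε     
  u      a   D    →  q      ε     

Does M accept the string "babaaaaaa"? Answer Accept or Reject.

Reject

(p, babaaaaaa, Z) ⊢ (q, abaaaaaa, DDZ) ⊢ (p, baaaaaa, DDZ) ⊢ (u, aaaaaa, DZ) ⊢ (q, aaaaa, Z) ⊢ (u, aaaa, DZ) ⊢ (q, aaa, Z) ⊢ (u, aa, DZ) ⊢ (q, a, Z) ⊢ (u, ε, DZ)
All input consumed; stack is DZ, not empty, and no further ε-move applies.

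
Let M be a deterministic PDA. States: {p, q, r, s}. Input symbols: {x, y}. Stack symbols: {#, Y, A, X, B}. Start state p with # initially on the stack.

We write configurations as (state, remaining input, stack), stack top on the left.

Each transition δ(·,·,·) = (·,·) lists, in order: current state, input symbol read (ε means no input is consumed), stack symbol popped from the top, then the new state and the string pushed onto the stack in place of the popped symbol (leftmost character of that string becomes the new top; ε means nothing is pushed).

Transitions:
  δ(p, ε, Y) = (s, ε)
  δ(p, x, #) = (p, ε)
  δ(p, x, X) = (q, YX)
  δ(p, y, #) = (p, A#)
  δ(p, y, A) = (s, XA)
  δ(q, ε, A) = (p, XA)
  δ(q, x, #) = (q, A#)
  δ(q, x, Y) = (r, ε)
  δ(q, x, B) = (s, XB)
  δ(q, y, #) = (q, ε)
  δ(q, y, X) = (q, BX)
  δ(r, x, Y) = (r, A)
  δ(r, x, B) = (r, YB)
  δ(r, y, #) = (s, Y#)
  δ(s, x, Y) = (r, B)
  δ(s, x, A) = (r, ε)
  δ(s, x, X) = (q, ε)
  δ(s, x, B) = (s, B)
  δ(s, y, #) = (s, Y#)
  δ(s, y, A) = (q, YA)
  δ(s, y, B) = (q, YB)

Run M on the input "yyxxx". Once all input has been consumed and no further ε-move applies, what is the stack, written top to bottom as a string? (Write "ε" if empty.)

(p, yyxxx, #) ⊢ (p, yxxx, A#) ⊢ (s, xxx, XA#) ⊢ (q, xx, A#) ⊢ (p, xx, XA#) ⊢ (q, x, YXA#) ⊢ (r, ε, XA#)
All input consumed in state r with stack XA#.

XA#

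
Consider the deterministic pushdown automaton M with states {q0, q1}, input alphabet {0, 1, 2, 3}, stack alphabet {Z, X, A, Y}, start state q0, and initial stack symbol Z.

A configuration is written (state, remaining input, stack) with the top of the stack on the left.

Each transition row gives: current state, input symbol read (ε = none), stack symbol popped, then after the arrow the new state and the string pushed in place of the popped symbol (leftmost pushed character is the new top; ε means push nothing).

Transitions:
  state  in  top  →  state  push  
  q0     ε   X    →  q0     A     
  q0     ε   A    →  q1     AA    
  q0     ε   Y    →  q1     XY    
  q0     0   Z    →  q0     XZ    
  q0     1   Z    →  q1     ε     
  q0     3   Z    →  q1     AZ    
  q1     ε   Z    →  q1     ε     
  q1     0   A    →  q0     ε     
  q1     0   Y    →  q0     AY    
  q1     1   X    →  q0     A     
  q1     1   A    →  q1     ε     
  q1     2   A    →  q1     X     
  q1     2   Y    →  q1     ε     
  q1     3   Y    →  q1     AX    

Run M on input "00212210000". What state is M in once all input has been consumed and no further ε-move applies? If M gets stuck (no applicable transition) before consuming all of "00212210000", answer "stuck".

(q0, 00212210000, Z) ⊢ (q0, 0212210000, XZ) ⊢ (q0, 0212210000, AZ) ⊢ (q1, 0212210000, AAZ) ⊢ (q0, 212210000, AZ) ⊢ (q1, 212210000, AAZ) ⊢ (q1, 12210000, XAZ) ⊢ (q0, 2210000, AAZ) ⊢ (q1, 2210000, AAAZ) ⊢ (q1, 210000, XAAZ)
No transition for (q1, 2, top X); M blocks with input 210000 remaining.

stuck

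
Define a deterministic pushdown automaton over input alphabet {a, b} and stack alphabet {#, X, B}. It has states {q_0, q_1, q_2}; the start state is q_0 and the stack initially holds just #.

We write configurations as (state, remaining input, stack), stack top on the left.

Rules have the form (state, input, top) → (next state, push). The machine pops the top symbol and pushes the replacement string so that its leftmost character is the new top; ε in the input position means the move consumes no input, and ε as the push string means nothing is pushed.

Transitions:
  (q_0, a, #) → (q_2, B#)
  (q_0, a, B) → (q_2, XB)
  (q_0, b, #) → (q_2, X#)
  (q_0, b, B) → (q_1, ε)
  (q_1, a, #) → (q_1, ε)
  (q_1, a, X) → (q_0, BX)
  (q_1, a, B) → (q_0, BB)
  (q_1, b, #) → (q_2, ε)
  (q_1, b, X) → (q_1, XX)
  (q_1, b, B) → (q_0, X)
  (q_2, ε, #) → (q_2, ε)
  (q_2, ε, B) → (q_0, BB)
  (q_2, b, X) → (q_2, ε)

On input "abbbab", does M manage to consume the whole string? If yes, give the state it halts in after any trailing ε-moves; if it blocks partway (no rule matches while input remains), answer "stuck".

(q_0, abbbab, #)
  read a, top #: go to q_2, push B# → (q_2, bbbab, B#)
  ε-move, top B: go to q_0, push BB → (q_0, bbbab, BB#)
  read b, top B: go to q_1, push ε → (q_1, bbab, B#)
  read b, top B: go to q_0, push X → (q_0, bab, X#)
No transition for (q_0, b, top X); M blocks with input bab remaining.

stuck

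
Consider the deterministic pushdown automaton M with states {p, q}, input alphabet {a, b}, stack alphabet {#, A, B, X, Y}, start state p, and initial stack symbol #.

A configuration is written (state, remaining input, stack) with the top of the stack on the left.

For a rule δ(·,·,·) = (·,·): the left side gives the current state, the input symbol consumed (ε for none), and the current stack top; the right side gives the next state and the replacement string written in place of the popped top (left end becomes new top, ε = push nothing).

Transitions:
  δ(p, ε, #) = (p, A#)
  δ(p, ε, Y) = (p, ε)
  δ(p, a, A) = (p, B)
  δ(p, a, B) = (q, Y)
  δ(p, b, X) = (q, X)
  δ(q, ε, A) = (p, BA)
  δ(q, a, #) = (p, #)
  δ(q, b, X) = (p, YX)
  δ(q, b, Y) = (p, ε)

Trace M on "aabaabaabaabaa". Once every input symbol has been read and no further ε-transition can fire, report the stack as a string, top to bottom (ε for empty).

Y#

(p, aabaabaabaabaa, #)
  ε-move, top #: go to p, push A# → (p, aabaabaabaabaa, A#)
  read a, top A: go to p, push B → (p, abaabaabaabaa, B#)
  read a, top B: go to q, push Y → (q, baabaabaabaa, Y#)
  read b, top Y: go to p, push ε → (p, aabaabaabaa, #)
  ε-move, top #: go to p, push A# → (p, aabaabaabaa, A#)
  read a, top A: go to p, push B → (p, abaabaabaa, B#)
  read a, top B: go to q, push Y → (q, baabaabaa, Y#)
  read b, top Y: go to p, push ε → (p, aabaabaa, #)
  ε-move, top #: go to p, push A# → (p, aabaabaa, A#)
  read a, top A: go to p, push B → (p, abaabaa, B#)
  read a, top B: go to q, push Y → (q, baabaa, Y#)
  read b, top Y: go to p, push ε → (p, aabaa, #)
  ε-move, top #: go to p, push A# → (p, aabaa, A#)
  read a, top A: go to p, push B → (p, abaa, B#)
  read a, top B: go to q, push Y → (q, baa, Y#)
  read b, top Y: go to p, push ε → (p, aa, #)
  ε-move, top #: go to p, push A# → (p, aa, A#)
  read a, top A: go to p, push B → (p, a, B#)
  read a, top B: go to q, push Y → (q, ε, Y#)
All input consumed in state q with stack Y#.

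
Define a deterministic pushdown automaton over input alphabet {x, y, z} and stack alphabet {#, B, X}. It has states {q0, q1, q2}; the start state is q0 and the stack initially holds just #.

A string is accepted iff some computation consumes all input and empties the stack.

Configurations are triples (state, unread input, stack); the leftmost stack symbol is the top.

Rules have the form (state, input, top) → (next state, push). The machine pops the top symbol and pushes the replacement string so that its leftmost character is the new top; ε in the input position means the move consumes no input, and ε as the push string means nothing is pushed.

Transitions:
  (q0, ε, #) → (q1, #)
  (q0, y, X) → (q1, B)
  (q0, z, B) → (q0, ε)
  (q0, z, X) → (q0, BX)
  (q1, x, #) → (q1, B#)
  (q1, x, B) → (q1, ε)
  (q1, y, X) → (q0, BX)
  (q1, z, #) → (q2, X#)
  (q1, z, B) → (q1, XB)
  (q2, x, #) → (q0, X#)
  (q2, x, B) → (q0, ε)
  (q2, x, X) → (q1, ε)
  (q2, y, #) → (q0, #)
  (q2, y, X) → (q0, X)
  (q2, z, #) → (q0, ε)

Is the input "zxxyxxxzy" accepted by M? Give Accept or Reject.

Reject

(q0, zxxyxxxzy, #)
  ε-move, top #: go to q1, push # → (q1, zxxyxxxzy, #)
  read z, top #: go to q2, push X# → (q2, xxyxxxzy, X#)
  read x, top X: go to q1, push ε → (q1, xyxxxzy, #)
  read x, top #: go to q1, push B# → (q1, yxxxzy, B#)
No transition applies at (q1, yxxxzy, B#); input not fully consumed.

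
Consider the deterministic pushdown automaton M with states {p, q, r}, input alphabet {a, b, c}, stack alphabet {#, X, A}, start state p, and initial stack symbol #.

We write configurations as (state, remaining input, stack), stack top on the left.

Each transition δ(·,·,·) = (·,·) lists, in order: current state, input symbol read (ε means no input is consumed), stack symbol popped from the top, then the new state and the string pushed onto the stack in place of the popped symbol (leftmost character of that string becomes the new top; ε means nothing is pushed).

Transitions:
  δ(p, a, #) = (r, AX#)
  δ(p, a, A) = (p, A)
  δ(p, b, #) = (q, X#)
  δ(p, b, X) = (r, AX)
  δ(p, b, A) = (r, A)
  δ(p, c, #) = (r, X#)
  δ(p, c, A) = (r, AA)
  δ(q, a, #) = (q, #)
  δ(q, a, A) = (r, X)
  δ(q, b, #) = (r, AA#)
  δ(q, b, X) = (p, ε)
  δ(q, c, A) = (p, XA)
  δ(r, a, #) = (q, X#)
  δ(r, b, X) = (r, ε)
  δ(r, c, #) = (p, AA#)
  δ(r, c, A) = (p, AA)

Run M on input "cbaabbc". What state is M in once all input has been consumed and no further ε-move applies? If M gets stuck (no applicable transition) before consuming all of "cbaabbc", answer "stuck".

(p, cbaabbc, #)
  read c, top #: go to r, push X# → (r, baabbc, X#)
  read b, top X: go to r, push ε → (r, aabbc, #)
  read a, top #: go to q, push X# → (q, abbc, X#)
No transition for (q, a, top X); M blocks with input abbc remaining.

stuck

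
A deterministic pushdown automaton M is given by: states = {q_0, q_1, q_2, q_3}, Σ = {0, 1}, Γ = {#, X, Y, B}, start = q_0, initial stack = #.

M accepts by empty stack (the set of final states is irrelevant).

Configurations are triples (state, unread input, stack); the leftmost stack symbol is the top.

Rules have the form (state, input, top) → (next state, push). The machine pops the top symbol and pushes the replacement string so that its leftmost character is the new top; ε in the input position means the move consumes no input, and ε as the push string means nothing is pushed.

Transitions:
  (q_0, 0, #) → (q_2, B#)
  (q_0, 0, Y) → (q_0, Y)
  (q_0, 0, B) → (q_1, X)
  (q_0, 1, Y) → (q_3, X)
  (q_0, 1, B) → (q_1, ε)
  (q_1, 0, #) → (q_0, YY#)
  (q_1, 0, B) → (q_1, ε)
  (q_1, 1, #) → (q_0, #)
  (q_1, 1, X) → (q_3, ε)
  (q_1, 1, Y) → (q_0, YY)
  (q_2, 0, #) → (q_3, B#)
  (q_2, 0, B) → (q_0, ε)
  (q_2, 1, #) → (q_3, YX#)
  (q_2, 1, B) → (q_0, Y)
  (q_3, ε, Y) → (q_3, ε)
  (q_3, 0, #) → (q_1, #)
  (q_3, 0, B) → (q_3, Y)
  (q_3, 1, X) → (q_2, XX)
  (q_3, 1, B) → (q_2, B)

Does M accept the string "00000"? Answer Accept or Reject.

(q_0, 00000, #)
  read 0, top #: go to q_2, push B# → (q_2, 0000, B#)
  read 0, top B: go to q_0, push ε → (q_0, 000, #)
  read 0, top #: go to q_2, push B# → (q_2, 00, B#)
  read 0, top B: go to q_0, push ε → (q_0, 0, #)
  read 0, top #: go to q_2, push B# → (q_2, ε, B#)
All input consumed; stack is B#, not empty, and no further ε-move applies.

Reject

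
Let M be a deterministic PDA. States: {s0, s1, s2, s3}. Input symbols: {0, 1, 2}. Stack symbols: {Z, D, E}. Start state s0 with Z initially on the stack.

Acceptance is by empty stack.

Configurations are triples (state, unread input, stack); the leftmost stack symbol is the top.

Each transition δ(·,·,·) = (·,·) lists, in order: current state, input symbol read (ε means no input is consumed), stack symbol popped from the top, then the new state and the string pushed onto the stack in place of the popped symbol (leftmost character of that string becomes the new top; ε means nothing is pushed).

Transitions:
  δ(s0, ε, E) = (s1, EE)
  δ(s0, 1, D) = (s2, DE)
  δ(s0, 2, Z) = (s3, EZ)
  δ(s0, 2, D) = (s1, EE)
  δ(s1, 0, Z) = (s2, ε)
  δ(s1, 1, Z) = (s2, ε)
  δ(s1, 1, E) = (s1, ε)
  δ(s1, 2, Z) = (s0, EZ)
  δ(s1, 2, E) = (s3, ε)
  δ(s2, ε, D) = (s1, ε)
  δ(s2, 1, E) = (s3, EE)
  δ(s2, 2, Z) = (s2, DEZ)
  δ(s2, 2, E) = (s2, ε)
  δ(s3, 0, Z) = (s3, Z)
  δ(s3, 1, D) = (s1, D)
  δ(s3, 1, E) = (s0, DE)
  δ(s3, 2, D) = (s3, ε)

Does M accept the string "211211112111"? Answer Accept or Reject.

Accept

(s0, 211211112111, Z)
  read 2, top Z: go to s3, push EZ → (s3, 11211112111, EZ)
  read 1, top E: go to s0, push DE → (s0, 1211112111, DEZ)
  read 1, top D: go to s2, push DE → (s2, 211112111, DEEZ)
  ε-move, top D: go to s1, push ε → (s1, 211112111, EEZ)
  read 2, top E: go to s3, push ε → (s3, 11112111, EZ)
  read 1, top E: go to s0, push DE → (s0, 1112111, DEZ)
  read 1, top D: go to s2, push DE → (s2, 112111, DEEZ)
  ε-move, top D: go to s1, push ε → (s1, 112111, EEZ)
  read 1, top E: go to s1, push ε → (s1, 12111, EZ)
  read 1, top E: go to s1, push ε → (s1, 2111, Z)
  read 2, top Z: go to s0, push EZ → (s0, 111, EZ)
  ε-move, top E: go to s1, push EE → (s1, 111, EEZ)
  read 1, top E: go to s1, push ε → (s1, 11, EZ)
  read 1, top E: go to s1, push ε → (s1, 1, Z)
  read 1, top Z: go to s2, push ε → (s2, ε, ε)
All input consumed and the stack is empty.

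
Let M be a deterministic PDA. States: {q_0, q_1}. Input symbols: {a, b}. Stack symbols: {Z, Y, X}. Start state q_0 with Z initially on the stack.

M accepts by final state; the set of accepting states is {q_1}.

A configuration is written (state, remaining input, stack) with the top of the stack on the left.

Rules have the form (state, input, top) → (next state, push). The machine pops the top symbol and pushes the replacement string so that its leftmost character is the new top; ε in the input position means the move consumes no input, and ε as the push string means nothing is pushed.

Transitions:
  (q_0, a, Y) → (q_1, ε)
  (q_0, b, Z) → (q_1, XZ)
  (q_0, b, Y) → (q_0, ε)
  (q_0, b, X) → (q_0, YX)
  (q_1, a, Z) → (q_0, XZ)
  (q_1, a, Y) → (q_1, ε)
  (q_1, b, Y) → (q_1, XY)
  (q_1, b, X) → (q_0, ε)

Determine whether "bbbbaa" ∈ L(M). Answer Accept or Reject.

(q_0, bbbbaa, Z)
  read b, top Z: go to q_1, push XZ → (q_1, bbbaa, XZ)
  read b, top X: go to q_0, push ε → (q_0, bbaa, Z)
  read b, top Z: go to q_1, push XZ → (q_1, baa, XZ)
  read b, top X: go to q_0, push ε → (q_0, aa, Z)
No transition applies at (q_0, aa, Z); input not fully consumed.

Reject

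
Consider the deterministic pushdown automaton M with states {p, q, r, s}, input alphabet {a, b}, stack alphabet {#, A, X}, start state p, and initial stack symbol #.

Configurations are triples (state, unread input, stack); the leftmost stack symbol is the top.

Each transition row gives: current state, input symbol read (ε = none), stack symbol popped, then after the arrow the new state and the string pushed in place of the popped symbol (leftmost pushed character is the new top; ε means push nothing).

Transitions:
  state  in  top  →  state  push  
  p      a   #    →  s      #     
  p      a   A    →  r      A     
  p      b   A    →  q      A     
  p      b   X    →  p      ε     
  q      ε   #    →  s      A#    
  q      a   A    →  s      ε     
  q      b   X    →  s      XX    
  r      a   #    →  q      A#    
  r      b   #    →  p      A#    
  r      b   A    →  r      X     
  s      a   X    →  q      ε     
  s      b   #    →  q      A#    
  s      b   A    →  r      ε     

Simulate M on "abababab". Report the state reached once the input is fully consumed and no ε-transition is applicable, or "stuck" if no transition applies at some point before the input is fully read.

(p, abababab, #) ⊢ (s, bababab, #) ⊢ (q, ababab, A#) ⊢ (s, babab, #) ⊢ (q, abab, A#) ⊢ (s, bab, #) ⊢ (q, ab, A#) ⊢ (s, b, #) ⊢ (q, ε, A#)
All input consumed; M is in state q.

q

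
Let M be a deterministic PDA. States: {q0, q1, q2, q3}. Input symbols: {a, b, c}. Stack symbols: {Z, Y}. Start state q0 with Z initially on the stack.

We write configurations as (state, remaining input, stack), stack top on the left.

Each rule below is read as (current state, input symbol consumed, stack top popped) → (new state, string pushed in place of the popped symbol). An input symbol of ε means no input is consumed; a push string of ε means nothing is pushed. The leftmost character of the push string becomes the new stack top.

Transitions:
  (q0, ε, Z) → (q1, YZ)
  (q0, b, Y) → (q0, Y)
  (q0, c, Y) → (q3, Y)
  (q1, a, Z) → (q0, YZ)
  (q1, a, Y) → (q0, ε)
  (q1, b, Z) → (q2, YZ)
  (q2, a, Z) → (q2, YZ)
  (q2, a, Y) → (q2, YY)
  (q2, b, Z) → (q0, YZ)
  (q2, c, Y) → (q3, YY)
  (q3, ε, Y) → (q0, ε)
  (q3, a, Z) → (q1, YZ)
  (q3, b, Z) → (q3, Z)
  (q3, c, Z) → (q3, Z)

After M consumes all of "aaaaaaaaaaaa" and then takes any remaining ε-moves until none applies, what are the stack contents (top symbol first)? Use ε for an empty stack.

YZ

(q0, aaaaaaaaaaaa, Z)
  ε-move, top Z: go to q1, push YZ → (q1, aaaaaaaaaaaa, YZ)
  read a, top Y: go to q0, push ε → (q0, aaaaaaaaaaa, Z)
  ε-move, top Z: go to q1, push YZ → (q1, aaaaaaaaaaa, YZ)
  read a, top Y: go to q0, push ε → (q0, aaaaaaaaaa, Z)
  ε-move, top Z: go to q1, push YZ → (q1, aaaaaaaaaa, YZ)
  read a, top Y: go to q0, push ε → (q0, aaaaaaaaa, Z)
  ε-move, top Z: go to q1, push YZ → (q1, aaaaaaaaa, YZ)
  read a, top Y: go to q0, push ε → (q0, aaaaaaaa, Z)
  ε-move, top Z: go to q1, push YZ → (q1, aaaaaaaa, YZ)
  read a, top Y: go to q0, push ε → (q0, aaaaaaa, Z)
  ε-move, top Z: go to q1, push YZ → (q1, aaaaaaa, YZ)
  read a, top Y: go to q0, push ε → (q0, aaaaaa, Z)
  ε-move, top Z: go to q1, push YZ → (q1, aaaaaa, YZ)
  read a, top Y: go to q0, push ε → (q0, aaaaa, Z)
  ε-move, top Z: go to q1, push YZ → (q1, aaaaa, YZ)
  read a, top Y: go to q0, push ε → (q0, aaaa, Z)
  ε-move, top Z: go to q1, push YZ → (q1, aaaa, YZ)
  read a, top Y: go to q0, push ε → (q0, aaa, Z)
  ε-move, top Z: go to q1, push YZ → (q1, aaa, YZ)
  read a, top Y: go to q0, push ε → (q0, aa, Z)
  ε-move, top Z: go to q1, push YZ → (q1, aa, YZ)
  read a, top Y: go to q0, push ε → (q0, a, Z)
  ε-move, top Z: go to q1, push YZ → (q1, a, YZ)
  read a, top Y: go to q0, push ε → (q0, ε, Z)
  ε-move, top Z: go to q1, push YZ → (q1, ε, YZ)
All input consumed in state q1 with stack YZ.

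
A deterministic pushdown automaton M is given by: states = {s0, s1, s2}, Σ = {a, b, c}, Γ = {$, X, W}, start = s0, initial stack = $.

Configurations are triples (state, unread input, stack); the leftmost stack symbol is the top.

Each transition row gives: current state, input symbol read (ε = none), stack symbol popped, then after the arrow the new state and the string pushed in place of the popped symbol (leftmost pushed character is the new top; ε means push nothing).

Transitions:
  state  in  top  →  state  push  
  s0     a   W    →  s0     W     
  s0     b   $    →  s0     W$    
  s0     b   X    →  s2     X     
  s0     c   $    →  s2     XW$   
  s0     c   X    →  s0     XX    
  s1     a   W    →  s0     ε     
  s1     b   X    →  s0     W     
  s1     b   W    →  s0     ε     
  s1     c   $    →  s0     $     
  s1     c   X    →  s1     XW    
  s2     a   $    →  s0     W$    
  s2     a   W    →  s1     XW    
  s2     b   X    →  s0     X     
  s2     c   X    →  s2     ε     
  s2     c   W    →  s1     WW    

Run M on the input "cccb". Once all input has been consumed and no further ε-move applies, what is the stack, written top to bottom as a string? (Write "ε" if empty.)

(s0, cccb, $)
  read c, top $: go to s2, push XW$ → (s2, ccb, XW$)
  read c, top X: go to s2, push ε → (s2, cb, W$)
  read c, top W: go to s1, push WW → (s1, b, WW$)
  read b, top W: go to s0, push ε → (s0, ε, W$)
All input consumed in state s0 with stack W$.

W$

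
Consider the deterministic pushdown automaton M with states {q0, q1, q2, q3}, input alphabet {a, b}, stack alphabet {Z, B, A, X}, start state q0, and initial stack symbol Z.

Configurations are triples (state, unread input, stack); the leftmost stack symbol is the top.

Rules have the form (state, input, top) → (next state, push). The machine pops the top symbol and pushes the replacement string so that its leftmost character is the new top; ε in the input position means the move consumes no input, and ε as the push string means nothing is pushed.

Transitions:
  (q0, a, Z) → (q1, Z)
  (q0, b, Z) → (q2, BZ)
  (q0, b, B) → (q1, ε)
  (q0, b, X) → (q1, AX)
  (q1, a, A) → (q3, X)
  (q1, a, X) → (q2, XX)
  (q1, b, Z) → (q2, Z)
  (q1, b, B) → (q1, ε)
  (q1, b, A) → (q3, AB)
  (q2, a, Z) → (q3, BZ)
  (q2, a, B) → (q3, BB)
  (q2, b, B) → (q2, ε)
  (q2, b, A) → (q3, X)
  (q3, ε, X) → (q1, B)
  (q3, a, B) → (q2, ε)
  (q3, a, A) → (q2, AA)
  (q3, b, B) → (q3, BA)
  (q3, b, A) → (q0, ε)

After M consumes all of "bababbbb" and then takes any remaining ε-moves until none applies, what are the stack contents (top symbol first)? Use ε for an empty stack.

(q0, bababbbb, Z)
  read b, top Z: go to q2, push BZ → (q2, ababbbb, BZ)
  read a, top B: go to q3, push BB → (q3, babbbb, BBZ)
  read b, top B: go to q3, push BA → (q3, abbbb, BABZ)
  read a, top B: go to q2, push ε → (q2, bbbb, ABZ)
  read b, top A: go to q3, push X → (q3, bbb, XBZ)
  ε-move, top X: go to q1, push B → (q1, bbb, BBZ)
  read b, top B: go to q1, push ε → (q1, bb, BZ)
  read b, top B: go to q1, push ε → (q1, b, Z)
  read b, top Z: go to q2, push Z → (q2, ε, Z)
All input consumed in state q2 with stack Z.

Z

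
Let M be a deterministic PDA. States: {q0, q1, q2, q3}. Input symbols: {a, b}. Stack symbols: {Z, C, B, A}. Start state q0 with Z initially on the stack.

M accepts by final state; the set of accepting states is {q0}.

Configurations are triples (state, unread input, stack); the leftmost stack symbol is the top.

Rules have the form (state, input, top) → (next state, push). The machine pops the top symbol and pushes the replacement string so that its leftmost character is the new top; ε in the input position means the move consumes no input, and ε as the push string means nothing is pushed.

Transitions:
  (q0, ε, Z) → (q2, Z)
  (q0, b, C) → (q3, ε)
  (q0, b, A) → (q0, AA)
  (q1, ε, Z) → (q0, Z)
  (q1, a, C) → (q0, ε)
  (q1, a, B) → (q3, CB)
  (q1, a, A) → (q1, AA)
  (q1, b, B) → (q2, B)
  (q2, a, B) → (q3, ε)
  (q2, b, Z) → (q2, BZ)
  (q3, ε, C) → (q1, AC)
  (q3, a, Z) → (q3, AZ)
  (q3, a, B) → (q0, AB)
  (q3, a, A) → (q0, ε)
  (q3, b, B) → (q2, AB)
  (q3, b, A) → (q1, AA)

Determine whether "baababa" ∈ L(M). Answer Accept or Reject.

(q0, baababa, Z) ⊢ (q2, baababa, Z) ⊢ (q2, aababa, BZ) ⊢ (q3, ababa, Z) ⊢ (q3, baba, AZ) ⊢ (q1, aba, AAZ) ⊢ (q1, ba, AAAZ)
No transition applies at (q1, ba, AAAZ); input not fully consumed.

Reject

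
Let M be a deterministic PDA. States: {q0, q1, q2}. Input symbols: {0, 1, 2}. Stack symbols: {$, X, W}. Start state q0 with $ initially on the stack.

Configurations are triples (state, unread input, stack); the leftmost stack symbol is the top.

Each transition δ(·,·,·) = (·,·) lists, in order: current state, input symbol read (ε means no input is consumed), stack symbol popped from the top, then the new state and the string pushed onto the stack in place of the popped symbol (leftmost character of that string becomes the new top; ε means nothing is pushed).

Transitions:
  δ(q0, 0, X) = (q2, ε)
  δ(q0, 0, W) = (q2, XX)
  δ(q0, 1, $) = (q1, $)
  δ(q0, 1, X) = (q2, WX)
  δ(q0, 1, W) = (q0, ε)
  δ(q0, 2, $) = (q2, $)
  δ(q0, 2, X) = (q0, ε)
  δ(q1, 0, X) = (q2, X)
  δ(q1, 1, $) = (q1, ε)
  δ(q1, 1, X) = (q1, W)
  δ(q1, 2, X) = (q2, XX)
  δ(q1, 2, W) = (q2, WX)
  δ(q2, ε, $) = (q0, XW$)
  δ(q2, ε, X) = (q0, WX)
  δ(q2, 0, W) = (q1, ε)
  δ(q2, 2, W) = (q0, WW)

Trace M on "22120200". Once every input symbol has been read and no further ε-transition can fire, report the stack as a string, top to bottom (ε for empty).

(q0, 22120200, $)
  read 2, top $: go to q2, push $ → (q2, 2120200, $)
  ε-move, top $: go to q0, push XW$ → (q0, 2120200, XW$)
  read 2, top X: go to q0, push ε → (q0, 120200, W$)
  read 1, top W: go to q0, push ε → (q0, 20200, $)
  read 2, top $: go to q2, push $ → (q2, 0200, $)
  ε-move, top $: go to q0, push XW$ → (q0, 0200, XW$)
  read 0, top X: go to q2, push ε → (q2, 200, W$)
  read 2, top W: go to q0, push WW → (q0, 00, WW$)
  read 0, top W: go to q2, push XX → (q2, 0, XXW$)
  ε-move, top X: go to q0, push WX → (q0, 0, WXXW$)
  read 0, top W: go to q2, push XX → (q2, ε, XXXXW$)
  ε-move, top X: go to q0, push WX → (q0, ε, WXXXXW$)
All input consumed in state q0 with stack WXXXXW$.

WXXXXW$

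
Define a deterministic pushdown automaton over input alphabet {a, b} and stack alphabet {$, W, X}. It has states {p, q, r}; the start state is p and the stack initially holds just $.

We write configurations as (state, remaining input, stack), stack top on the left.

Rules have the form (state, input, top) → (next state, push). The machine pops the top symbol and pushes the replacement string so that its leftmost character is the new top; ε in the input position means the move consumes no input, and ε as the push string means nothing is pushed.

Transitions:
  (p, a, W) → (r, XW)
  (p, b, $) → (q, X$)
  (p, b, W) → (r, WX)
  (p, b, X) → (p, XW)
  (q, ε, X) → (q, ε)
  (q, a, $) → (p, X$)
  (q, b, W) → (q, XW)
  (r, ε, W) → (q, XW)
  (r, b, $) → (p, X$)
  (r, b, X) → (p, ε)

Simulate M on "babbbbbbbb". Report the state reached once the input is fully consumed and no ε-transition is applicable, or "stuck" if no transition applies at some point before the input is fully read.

p

(p, babbbbbbbb, $)
  read b, top $: go to q, push X$ → (q, abbbbbbbb, X$)
  ε-move, top X: go to q, push ε → (q, abbbbbbbb, $)
  read a, top $: go to p, push X$ → (p, bbbbbbbb, X$)
  read b, top X: go to p, push XW → (p, bbbbbbb, XW$)
  read b, top X: go to p, push XW → (p, bbbbbb, XWW$)
  read b, top X: go to p, push XW → (p, bbbbb, XWWW$)
  read b, top X: go to p, push XW → (p, bbbb, XWWWW$)
  read b, top X: go to p, push XW → (p, bbb, XWWWWW$)
  read b, top X: go to p, push XW → (p, bb, XWWWWWW$)
  read b, top X: go to p, push XW → (p, b, XWWWWWWW$)
  read b, top X: go to p, push XW → (p, ε, XWWWWWWWW$)
All input consumed; M is in state p.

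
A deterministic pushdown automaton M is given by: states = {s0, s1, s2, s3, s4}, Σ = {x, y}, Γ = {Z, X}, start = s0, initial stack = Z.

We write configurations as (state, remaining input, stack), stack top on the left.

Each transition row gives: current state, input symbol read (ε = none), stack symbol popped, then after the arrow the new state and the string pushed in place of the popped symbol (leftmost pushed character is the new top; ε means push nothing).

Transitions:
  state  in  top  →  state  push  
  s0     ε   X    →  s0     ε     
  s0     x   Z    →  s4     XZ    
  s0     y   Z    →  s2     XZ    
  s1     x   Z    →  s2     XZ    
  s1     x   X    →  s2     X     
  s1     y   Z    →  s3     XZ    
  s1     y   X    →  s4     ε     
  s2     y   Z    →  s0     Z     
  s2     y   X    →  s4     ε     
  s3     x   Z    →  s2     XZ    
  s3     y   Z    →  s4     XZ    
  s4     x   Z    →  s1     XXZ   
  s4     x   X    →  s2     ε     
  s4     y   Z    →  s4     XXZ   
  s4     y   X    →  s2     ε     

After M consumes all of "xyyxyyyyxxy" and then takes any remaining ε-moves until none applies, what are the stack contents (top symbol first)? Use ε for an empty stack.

(s0, xyyxyyyyxxy, Z) ⊢ (s4, yyxyyyyxxy, XZ) ⊢ (s2, yxyyyyxxy, Z) ⊢ (s0, xyyyyxxy, Z) ⊢ (s4, yyyyxxy, XZ) ⊢ (s2, yyyxxy, Z) ⊢ (s0, yyxxy, Z) ⊢ (s2, yxxy, XZ) ⊢ (s4, xxy, Z) ⊢ (s1, xy, XXZ) ⊢ (s2, y, XXZ) ⊢ (s4, ε, XZ)
All input consumed in state s4 with stack XZ.

XZ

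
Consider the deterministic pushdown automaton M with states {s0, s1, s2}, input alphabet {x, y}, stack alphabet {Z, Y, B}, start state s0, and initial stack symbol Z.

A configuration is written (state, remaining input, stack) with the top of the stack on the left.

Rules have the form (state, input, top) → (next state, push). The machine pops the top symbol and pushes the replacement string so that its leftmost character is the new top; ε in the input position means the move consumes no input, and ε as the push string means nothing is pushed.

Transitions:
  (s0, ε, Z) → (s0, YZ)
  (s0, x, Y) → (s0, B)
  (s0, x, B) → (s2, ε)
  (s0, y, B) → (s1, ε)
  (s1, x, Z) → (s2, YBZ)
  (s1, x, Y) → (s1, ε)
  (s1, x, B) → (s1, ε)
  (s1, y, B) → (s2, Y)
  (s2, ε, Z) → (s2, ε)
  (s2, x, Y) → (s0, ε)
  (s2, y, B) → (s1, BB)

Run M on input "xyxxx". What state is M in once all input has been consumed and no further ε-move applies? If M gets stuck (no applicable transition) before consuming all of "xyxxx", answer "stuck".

(s0, xyxxx, Z)
  ε-move, top Z: go to s0, push YZ → (s0, xyxxx, YZ)
  read x, top Y: go to s0, push B → (s0, yxxx, BZ)
  read y, top B: go to s1, push ε → (s1, xxx, Z)
  read x, top Z: go to s2, push YBZ → (s2, xx, YBZ)
  read x, top Y: go to s0, push ε → (s0, x, BZ)
  read x, top B: go to s2, push ε → (s2, ε, Z)
  ε-move, top Z: go to s2, push ε → (s2, ε, ε)
All input consumed; M is in state s2.

s2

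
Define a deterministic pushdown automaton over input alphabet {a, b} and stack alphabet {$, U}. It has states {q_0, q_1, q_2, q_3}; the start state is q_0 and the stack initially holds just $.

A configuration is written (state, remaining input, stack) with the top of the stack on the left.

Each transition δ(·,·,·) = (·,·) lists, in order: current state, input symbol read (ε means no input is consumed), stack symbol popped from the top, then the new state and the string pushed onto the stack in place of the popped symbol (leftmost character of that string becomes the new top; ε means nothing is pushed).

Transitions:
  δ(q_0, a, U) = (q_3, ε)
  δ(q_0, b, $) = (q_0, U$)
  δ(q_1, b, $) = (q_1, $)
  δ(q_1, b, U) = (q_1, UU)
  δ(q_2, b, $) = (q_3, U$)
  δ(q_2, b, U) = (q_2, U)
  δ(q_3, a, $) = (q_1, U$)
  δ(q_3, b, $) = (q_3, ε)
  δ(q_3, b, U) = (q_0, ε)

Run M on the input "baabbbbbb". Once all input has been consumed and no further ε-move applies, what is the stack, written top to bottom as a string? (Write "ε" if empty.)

UUUUUUU$

(q_0, baabbbbbb, $) ⊢ (q_0, aabbbbbb, U$) ⊢ (q_3, abbbbbb, $) ⊢ (q_1, bbbbbb, U$) ⊢ (q_1, bbbbb, UU$) ⊢ (q_1, bbbb, UUU$) ⊢ (q_1, bbb, UUUU$) ⊢ (q_1, bb, UUUUU$) ⊢ (q_1, b, UUUUUU$) ⊢ (q_1, ε, UUUUUUU$)
All input consumed in state q_1 with stack UUUUUUU$.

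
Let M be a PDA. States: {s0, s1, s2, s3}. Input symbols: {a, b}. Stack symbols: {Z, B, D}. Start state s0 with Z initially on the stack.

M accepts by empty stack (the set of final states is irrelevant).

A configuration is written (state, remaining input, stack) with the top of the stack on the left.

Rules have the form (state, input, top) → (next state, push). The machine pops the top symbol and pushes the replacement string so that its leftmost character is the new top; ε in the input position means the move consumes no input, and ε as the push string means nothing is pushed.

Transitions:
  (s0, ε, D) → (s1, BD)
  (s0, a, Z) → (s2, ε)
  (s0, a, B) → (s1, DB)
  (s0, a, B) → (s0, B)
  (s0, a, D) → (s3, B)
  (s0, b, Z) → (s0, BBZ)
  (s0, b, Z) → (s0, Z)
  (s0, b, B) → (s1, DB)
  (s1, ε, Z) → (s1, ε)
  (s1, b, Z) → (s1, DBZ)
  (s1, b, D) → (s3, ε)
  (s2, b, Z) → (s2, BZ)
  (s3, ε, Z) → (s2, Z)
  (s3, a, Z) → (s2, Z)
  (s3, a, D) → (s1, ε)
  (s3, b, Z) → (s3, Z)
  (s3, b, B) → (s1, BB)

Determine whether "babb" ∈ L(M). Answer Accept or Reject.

No computation consumes all input and empties the stack.

Reject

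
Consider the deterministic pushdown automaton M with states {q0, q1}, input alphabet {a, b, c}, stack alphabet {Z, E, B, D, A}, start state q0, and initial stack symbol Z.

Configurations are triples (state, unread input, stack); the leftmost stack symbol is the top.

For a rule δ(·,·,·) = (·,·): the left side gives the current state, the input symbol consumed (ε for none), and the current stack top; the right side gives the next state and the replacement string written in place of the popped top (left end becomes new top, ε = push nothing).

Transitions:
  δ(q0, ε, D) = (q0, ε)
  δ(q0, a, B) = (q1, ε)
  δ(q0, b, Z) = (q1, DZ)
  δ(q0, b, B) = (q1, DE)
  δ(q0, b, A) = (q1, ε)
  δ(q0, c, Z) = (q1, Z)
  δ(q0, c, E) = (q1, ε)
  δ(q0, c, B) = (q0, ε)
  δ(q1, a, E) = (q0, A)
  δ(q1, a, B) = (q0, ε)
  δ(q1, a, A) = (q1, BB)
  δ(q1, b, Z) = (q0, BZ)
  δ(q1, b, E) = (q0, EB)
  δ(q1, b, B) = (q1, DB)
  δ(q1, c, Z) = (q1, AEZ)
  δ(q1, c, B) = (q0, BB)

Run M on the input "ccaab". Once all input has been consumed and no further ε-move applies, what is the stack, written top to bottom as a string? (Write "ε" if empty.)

DEEZ

(q0, ccaab, Z) ⊢ (q1, caab, Z) ⊢ (q1, aab, AEZ) ⊢ (q1, ab, BBEZ) ⊢ (q0, b, BEZ) ⊢ (q1, ε, DEEZ)
All input consumed in state q1 with stack DEEZ.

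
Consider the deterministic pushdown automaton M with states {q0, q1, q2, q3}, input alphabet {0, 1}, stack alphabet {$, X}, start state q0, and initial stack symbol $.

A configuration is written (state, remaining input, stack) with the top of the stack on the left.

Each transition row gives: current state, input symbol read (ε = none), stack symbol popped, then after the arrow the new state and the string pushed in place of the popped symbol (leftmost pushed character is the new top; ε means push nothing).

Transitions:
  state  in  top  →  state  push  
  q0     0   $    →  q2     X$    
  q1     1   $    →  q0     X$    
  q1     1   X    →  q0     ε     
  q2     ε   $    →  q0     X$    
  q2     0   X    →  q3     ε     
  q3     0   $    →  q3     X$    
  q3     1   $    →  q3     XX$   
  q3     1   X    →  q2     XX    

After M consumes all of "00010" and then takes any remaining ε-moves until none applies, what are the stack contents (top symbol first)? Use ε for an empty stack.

(q0, 00010, $)
  read 0, top $: go to q2, push X$ → (q2, 0010, X$)
  read 0, top X: go to q3, push ε → (q3, 010, $)
  read 0, top $: go to q3, push X$ → (q3, 10, X$)
  read 1, top X: go to q2, push XX → (q2, 0, XX$)
  read 0, top X: go to q3, push ε → (q3, ε, X$)
All input consumed in state q3 with stack X$.

X$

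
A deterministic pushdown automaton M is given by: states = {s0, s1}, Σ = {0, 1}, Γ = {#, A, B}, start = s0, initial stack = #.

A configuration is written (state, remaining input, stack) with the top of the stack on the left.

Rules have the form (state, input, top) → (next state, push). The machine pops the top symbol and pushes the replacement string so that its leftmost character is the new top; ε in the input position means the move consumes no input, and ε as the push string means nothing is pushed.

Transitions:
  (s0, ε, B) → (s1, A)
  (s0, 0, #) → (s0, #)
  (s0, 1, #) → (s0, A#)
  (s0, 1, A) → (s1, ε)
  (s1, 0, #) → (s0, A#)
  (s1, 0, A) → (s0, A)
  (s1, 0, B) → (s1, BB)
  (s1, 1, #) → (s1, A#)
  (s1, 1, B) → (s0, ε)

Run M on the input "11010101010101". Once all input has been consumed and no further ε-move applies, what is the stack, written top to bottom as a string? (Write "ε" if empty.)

#

(s0, 11010101010101, #)
  read 1, top #: go to s0, push A# → (s0, 1010101010101, A#)
  read 1, top A: go to s1, push ε → (s1, 010101010101, #)
  read 0, top #: go to s0, push A# → (s0, 10101010101, A#)
  read 1, top A: go to s1, push ε → (s1, 0101010101, #)
  read 0, top #: go to s0, push A# → (s0, 101010101, A#)
  read 1, top A: go to s1, push ε → (s1, 01010101, #)
  read 0, top #: go to s0, push A# → (s0, 1010101, A#)
  read 1, top A: go to s1, push ε → (s1, 010101, #)
  read 0, top #: go to s0, push A# → (s0, 10101, A#)
  read 1, top A: go to s1, push ε → (s1, 0101, #)
  read 0, top #: go to s0, push A# → (s0, 101, A#)
  read 1, top A: go to s1, push ε → (s1, 01, #)
  read 0, top #: go to s0, push A# → (s0, 1, A#)
  read 1, top A: go to s1, push ε → (s1, ε, #)
All input consumed in state s1 with stack #.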